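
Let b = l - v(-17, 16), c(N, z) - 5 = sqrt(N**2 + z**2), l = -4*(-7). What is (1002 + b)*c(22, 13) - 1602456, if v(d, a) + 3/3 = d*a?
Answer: -1595941 + 1303*sqrt(653) ≈ -1.5626e+6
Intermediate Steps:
l = 28
v(d, a) = -1 + a*d (v(d, a) = -1 + d*a = -1 + a*d)
c(N, z) = 5 + sqrt(N**2 + z**2)
b = 301 (b = 28 - (-1 + 16*(-17)) = 28 - (-1 - 272) = 28 - 1*(-273) = 28 + 273 = 301)
(1002 + b)*c(22, 13) - 1602456 = (1002 + 301)*(5 + sqrt(22**2 + 13**2)) - 1602456 = 1303*(5 + sqrt(484 + 169)) - 1602456 = 1303*(5 + sqrt(653)) - 1602456 = (6515 + 1303*sqrt(653)) - 1602456 = -1595941 + 1303*sqrt(653)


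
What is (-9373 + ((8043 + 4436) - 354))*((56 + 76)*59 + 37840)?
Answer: 125568256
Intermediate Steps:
(-9373 + ((8043 + 4436) - 354))*((56 + 76)*59 + 37840) = (-9373 + (12479 - 354))*(132*59 + 37840) = (-9373 + 12125)*(7788 + 37840) = 2752*45628 = 125568256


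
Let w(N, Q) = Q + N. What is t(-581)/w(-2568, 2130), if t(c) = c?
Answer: 581/438 ≈ 1.3265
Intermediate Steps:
w(N, Q) = N + Q
t(-581)/w(-2568, 2130) = -581/(-2568 + 2130) = -581/(-438) = -581*(-1/438) = 581/438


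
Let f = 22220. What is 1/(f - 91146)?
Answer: -1/68926 ≈ -1.4508e-5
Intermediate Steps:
1/(f - 91146) = 1/(22220 - 91146) = 1/(-68926) = -1/68926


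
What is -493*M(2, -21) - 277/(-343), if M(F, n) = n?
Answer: 3551356/343 ≈ 10354.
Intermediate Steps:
-493*M(2, -21) - 277/(-343) = -493*(-21) - 277/(-343) = 10353 - 277*(-1/343) = 10353 + 277/343 = 3551356/343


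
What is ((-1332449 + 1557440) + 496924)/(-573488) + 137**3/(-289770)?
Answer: -841914699407/83089808880 ≈ -10.133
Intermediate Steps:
((-1332449 + 1557440) + 496924)/(-573488) + 137**3/(-289770) = (224991 + 496924)*(-1/573488) + 2571353*(-1/289770) = 721915*(-1/573488) - 2571353/289770 = -721915/573488 - 2571353/289770 = -841914699407/83089808880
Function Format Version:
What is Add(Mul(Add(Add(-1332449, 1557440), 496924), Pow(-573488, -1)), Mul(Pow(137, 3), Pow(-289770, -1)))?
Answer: Rational(-841914699407, 83089808880) ≈ -10.133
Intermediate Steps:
Add(Mul(Add(Add(-1332449, 1557440), 496924), Pow(-573488, -1)), Mul(Pow(137, 3), Pow(-289770, -1))) = Add(Mul(Add(224991, 496924), Rational(-1, 573488)), Mul(2571353, Rational(-1, 289770))) = Add(Mul(721915, Rational(-1, 573488)), Rational(-2571353, 289770)) = Add(Rational(-721915, 573488), Rational(-2571353, 289770)) = Rational(-841914699407, 83089808880)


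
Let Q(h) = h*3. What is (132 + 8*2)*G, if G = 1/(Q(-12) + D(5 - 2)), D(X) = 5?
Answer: -148/31 ≈ -4.7742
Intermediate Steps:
Q(h) = 3*h
G = -1/31 (G = 1/(3*(-12) + 5) = 1/(-36 + 5) = 1/(-31) = -1/31 ≈ -0.032258)
(132 + 8*2)*G = (132 + 8*2)*(-1/31) = (132 + 16)*(-1/31) = 148*(-1/31) = -148/31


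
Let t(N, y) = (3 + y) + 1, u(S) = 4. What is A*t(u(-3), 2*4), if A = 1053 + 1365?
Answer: 29016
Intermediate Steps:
t(N, y) = 4 + y
A = 2418
A*t(u(-3), 2*4) = 2418*(4 + 2*4) = 2418*(4 + 8) = 2418*12 = 29016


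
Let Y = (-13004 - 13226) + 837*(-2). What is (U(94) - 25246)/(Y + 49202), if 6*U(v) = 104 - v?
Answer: -75733/63894 ≈ -1.1853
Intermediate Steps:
U(v) = 52/3 - v/6 (U(v) = (104 - v)/6 = 52/3 - v/6)
Y = -27904 (Y = -26230 - 1674 = -27904)
(U(94) - 25246)/(Y + 49202) = ((52/3 - ⅙*94) - 25246)/(-27904 + 49202) = ((52/3 - 47/3) - 25246)/21298 = (5/3 - 25246)*(1/21298) = -75733/3*1/21298 = -75733/63894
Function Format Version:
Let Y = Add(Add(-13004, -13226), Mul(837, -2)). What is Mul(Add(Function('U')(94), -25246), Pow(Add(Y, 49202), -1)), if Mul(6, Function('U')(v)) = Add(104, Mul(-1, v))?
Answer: Rational(-75733, 63894) ≈ -1.1853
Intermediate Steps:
Function('U')(v) = Add(Rational(52, 3), Mul(Rational(-1, 6), v)) (Function('U')(v) = Mul(Rational(1, 6), Add(104, Mul(-1, v))) = Add(Rational(52, 3), Mul(Rational(-1, 6), v)))
Y = -27904 (Y = Add(-26230, -1674) = -27904)
Mul(Add(Function('U')(94), -25246), Pow(Add(Y, 49202), -1)) = Mul(Add(Add(Rational(52, 3), Mul(Rational(-1, 6), 94)), -25246), Pow(Add(-27904, 49202), -1)) = Mul(Add(Add(Rational(52, 3), Rational(-47, 3)), -25246), Pow(21298, -1)) = Mul(Add(Rational(5, 3), -25246), Rational(1, 21298)) = Mul(Rational(-75733, 3), Rational(1, 21298)) = Rational(-75733, 63894)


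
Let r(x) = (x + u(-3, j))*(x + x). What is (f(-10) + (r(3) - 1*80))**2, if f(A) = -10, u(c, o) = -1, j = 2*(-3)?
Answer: 6084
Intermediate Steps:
j = -6
r(x) = 2*x*(-1 + x) (r(x) = (x - 1)*(x + x) = (-1 + x)*(2*x) = 2*x*(-1 + x))
(f(-10) + (r(3) - 1*80))**2 = (-10 + (2*3*(-1 + 3) - 1*80))**2 = (-10 + (2*3*2 - 80))**2 = (-10 + (12 - 80))**2 = (-10 - 68)**2 = (-78)**2 = 6084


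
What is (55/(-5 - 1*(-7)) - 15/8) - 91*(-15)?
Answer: 11125/8 ≈ 1390.6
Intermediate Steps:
(55/(-5 - 1*(-7)) - 15/8) - 91*(-15) = (55/(-5 + 7) - 15*⅛) + 1365 = (55/2 - 15/8) + 1365 = 205/8 + 1365 = 11125/8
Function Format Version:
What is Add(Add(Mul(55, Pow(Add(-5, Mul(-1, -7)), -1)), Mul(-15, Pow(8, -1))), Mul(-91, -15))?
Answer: Rational(11125, 8) ≈ 1390.6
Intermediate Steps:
Add(Add(Mul(55, Pow(Add(-5, Mul(-1, -7)), -1)), Mul(-15, Pow(8, -1))), Mul(-91, -15)) = Add(Add(Mul(55, Pow(Add(-5, 7), -1)), Mul(-15, Rational(1, 8))), 1365) = Add(Add(Mul(55, Pow(2, -1)), Rational(-15, 8)), 1365) = Add(Add(Mul(55, Rational(1, 2)), Rational(-15, 8)), 1365) = Add(Add(Rational(55, 2), Rational(-15, 8)), 1365) = Add(Rational(205, 8), 1365) = Rational(11125, 8)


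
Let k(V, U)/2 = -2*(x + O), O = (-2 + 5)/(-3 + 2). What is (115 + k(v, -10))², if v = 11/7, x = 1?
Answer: 15129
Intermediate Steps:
v = 11/7 (v = 11*(⅐) = 11/7 ≈ 1.5714)
O = -3 (O = 3/(-1) = 3*(-1) = -3)
k(V, U) = 8 (k(V, U) = 2*(-2*(1 - 3)) = 2*(-2*(-2)) = 2*4 = 8)
(115 + k(v, -10))² = (115 + 8)² = 123² = 15129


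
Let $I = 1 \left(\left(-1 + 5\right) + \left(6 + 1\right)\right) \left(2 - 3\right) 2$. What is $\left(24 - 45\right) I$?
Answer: $462$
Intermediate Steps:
$I = -22$ ($I = 1 \left(4 + 7\right) \left(\left(-1\right) 2\right) = 1 \cdot 11 \left(-2\right) = 11 \left(-2\right) = -22$)
$\left(24 - 45\right) I = \left(24 - 45\right) \left(-22\right) = \left(-21\right) \left(-22\right) = 462$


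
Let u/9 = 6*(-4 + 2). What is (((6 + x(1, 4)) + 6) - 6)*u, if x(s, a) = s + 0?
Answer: -756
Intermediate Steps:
x(s, a) = s
u = -108 (u = 9*(6*(-4 + 2)) = 9*(6*(-2)) = 9*(-12) = -108)
(((6 + x(1, 4)) + 6) - 6)*u = (((6 + 1) + 6) - 6)*(-108) = ((7 + 6) - 6)*(-108) = (13 - 6)*(-108) = 7*(-108) = -756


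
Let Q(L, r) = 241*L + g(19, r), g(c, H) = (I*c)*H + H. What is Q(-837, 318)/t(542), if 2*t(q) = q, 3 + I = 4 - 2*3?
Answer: -231609/271 ≈ -854.65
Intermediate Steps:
I = -5 (I = -3 + (4 - 2*3) = -3 + (4 - 6) = -3 - 2 = -5)
t(q) = q/2
g(c, H) = H - 5*H*c (g(c, H) = (-5*c)*H + H = -5*H*c + H = H - 5*H*c)
Q(L, r) = -94*r + 241*L (Q(L, r) = 241*L + r*(1 - 5*19) = 241*L + r*(1 - 95) = 241*L + r*(-94) = 241*L - 94*r = -94*r + 241*L)
Q(-837, 318)/t(542) = (-94*318 + 241*(-837))/(((1/2)*542)) = (-29892 - 201717)/271 = -231609*1/271 = -231609/271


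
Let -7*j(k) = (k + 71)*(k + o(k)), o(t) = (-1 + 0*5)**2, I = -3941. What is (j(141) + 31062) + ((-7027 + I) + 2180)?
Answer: 125814/7 ≈ 17973.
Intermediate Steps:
o(t) = 1 (o(t) = (-1 + 0)**2 = (-1)**2 = 1)
j(k) = -(1 + k)*(71 + k)/7 (j(k) = -(k + 71)*(k + 1)/7 = -(71 + k)*(1 + k)/7 = -(1 + k)*(71 + k)/7)
(j(141) + 31062) + ((-7027 + I) + 2180) = ((-71/7 - 72/7*141 - 1/7*141**2) + 31062) + ((-7027 - 3941) + 2180) = ((-71/7 - 10152/7 - 1/7*19881) + 31062) + (-10968 + 2180) = ((-71/7 - 10152/7 - 19881/7) + 31062) - 8788 = (-30104/7 + 31062) - 8788 = 187330/7 - 8788 = 125814/7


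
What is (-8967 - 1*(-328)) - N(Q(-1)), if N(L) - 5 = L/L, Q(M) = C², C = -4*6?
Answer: -8645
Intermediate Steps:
C = -24
Q(M) = 576 (Q(M) = (-24)² = 576)
N(L) = 6 (N(L) = 5 + L/L = 5 + 1 = 6)
(-8967 - 1*(-328)) - N(Q(-1)) = (-8967 - 1*(-328)) - 1*6 = (-8967 + 328) - 6 = -8639 - 6 = -8645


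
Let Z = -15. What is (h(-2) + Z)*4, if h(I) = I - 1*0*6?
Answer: -68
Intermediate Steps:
h(I) = I (h(I) = I + 0*6 = I + 0 = I)
(h(-2) + Z)*4 = (-2 - 15)*4 = -17*4 = -68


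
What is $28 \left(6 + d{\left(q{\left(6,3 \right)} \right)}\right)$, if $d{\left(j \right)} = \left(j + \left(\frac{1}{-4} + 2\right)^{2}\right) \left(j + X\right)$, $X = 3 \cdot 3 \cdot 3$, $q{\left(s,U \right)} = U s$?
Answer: $\frac{106827}{4} \approx 26707.0$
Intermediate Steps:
$X = 27$ ($X = 9 \cdot 3 = 27$)
$d{\left(j \right)} = \left(27 + j\right) \left(\frac{49}{16} + j\right)$ ($d{\left(j \right)} = \left(j + \left(\frac{1}{-4} + 2\right)^{2}\right) \left(j + 27\right) = \left(j + \left(- \frac{1}{4} + 2\right)^{2}\right) \left(27 + j\right) = \left(j + \left(\frac{7}{4}\right)^{2}\right) \left(27 + j\right) = \left(j + \frac{49}{16}\right) \left(27 + j\right) = \left(\frac{49}{16} + j\right) \left(27 + j\right) = \left(27 + j\right) \left(\frac{49}{16} + j\right)$)
$28 \left(6 + d{\left(q{\left(6,3 \right)} \right)}\right) = 28 \left(6 + \left(\frac{1323}{16} + \left(3 \cdot 6\right)^{2} + \frac{481 \cdot 3 \cdot 6}{16}\right)\right) = 28 \left(6 + \left(\frac{1323}{16} + 18^{2} + \frac{481}{16} \cdot 18\right)\right) = 28 \left(6 + \left(\frac{1323}{16} + 324 + \frac{4329}{8}\right)\right) = 28 \left(6 + \frac{15165}{16}\right) = 28 \cdot \frac{15261}{16} = \frac{106827}{4}$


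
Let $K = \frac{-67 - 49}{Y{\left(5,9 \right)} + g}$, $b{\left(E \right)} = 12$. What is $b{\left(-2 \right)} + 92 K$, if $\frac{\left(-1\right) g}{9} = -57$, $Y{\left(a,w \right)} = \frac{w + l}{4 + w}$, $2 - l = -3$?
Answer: $- \frac{58540}{6683} \approx -8.7595$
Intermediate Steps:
$l = 5$ ($l = 2 - -3 = 2 + 3 = 5$)
$Y{\left(a,w \right)} = \frac{5 + w}{4 + w}$ ($Y{\left(a,w \right)} = \frac{w + 5}{4 + w} = \frac{5 + w}{4 + w}$)
$g = 513$ ($g = \left(-9\right) \left(-57\right) = 513$)
$K = - \frac{1508}{6683}$ ($K = \frac{-67 - 49}{\frac{5 + 9}{4 + 9} + 513} = - \frac{116}{\frac{1}{13} \cdot 14 + 513} = - \frac{116}{\frac{14}{13} + 513} = - \frac{116}{\frac{6683}{13}} = \left(-116\right) \frac{13}{6683} = - \frac{1508}{6683} \approx -0.22565$)
$b{\left(-2 \right)} + 92 K = 12 + 92 \left(- \frac{1508}{6683}\right) = 12 - \frac{138736}{6683} = - \frac{58540}{6683}$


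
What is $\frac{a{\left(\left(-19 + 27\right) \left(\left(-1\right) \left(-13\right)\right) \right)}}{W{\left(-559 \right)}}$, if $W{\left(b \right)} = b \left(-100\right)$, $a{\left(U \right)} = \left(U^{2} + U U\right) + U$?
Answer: $\frac{418}{1075} \approx 0.38884$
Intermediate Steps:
$a{\left(U \right)} = U + 2 U^{2}$ ($a{\left(U \right)} = \left(U^{2} + U^{2}\right) + U = 2 U^{2} + U = U + 2 U^{2}$)
$W{\left(b \right)} = - 100 b$
$\frac{a{\left(\left(-19 + 27\right) \left(\left(-1\right) \left(-13\right)\right) \right)}}{W{\left(-559 \right)}} = \frac{\left(-19 + 27\right) \left(\left(-1\right) \left(-13\right)\right) \left(1 + 2 \left(-19 + 27\right) \left(\left(-1\right) \left(-13\right)\right)\right)}{\left(-100\right) \left(-559\right)} = \frac{8 \cdot 13 \left(1 + 2 \cdot 8 \cdot 13\right)}{55900} = 104 \left(1 + 2 \cdot 104\right) \frac{1}{55900} = 104 \left(1 + 208\right) \frac{1}{55900} = 104 \cdot 209 \cdot \frac{1}{55900} = 21736 \cdot \frac{1}{55900} = \frac{418}{1075}$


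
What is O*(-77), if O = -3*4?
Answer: 924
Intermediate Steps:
O = -12
O*(-77) = -12*(-77) = 924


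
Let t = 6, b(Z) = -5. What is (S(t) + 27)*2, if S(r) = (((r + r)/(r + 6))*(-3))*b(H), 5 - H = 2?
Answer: 84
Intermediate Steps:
H = 3 (H = 5 - 1*2 = 5 - 2 = 3)
S(r) = 30*r/(6 + r) (S(r) = (((r + r)/(r + 6))*(-3))*(-5) = (((2*r)/(6 + r))*(-3))*(-5) = ((2*r/(6 + r))*(-3))*(-5) = -6*r/(6 + r)*(-5) = 30*r/(6 + r))
(S(t) + 27)*2 = (30*6/(6 + 6) + 27)*2 = (30*6/12 + 27)*2 = (30*6*(1/12) + 27)*2 = (15 + 27)*2 = 42*2 = 84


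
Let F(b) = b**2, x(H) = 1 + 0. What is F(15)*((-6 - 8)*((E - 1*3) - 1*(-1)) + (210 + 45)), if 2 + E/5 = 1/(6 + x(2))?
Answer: 92925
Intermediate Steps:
x(H) = 1
E = -65/7 (E = -10 + 5/(6 + 1) = -10 + 5/7 = -65/7 ≈ -9.2857)
F(15)*((-6 - 8)*((E - 1*3) - 1*(-1)) + (210 + 45)) = 15**2*((-6 - 8)*((-65/7 - 1*3) - 1*(-1)) + (210 + 45)) = 225*(-14*((-65/7 - 3) + 1) + 255) = 225*(-14*(-86/7 + 1) + 255) = 225*(-14*(-79/7) + 255) = 225*(158 + 255) = 225*413 = 92925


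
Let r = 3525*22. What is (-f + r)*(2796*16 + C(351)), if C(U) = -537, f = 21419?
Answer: 2480934069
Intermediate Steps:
r = 77550
(-f + r)*(2796*16 + C(351)) = (-1*21419 + 77550)*(2796*16 - 537) = (-21419 + 77550)*(44736 - 537) = 56131*44199 = 2480934069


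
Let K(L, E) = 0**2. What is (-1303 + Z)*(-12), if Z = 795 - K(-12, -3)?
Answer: 6096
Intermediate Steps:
K(L, E) = 0
Z = 795 (Z = 795 - 1*0 = 795 + 0 = 795)
(-1303 + Z)*(-12) = (-1303 + 795)*(-12) = -508*(-12) = 6096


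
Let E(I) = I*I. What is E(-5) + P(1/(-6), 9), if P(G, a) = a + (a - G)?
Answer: 259/6 ≈ 43.167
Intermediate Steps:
P(G, a) = -G + 2*a
E(I) = I**2
E(-5) + P(1/(-6), 9) = (-5)**2 + (-1/(-6) + 2*9) = 25 + (-1*(-1/6) + 18) = 25 + (1/6 + 18) = 25 + 109/6 = 259/6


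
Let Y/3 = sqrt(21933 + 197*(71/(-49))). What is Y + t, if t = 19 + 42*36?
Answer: 1531 + 3*sqrt(1060730)/7 ≈ 1972.4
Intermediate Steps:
Y = 3*sqrt(1060730)/7 (Y = 3*sqrt(21933 + 197*(71/(-49))) = 3*sqrt(21933 + 197*(71*(-1/49))) = 3*sqrt(21933 + 197*(-71/49)) = 3*sqrt(21933 - 13987/49) = 3*sqrt(1060730/49) = 3*(sqrt(1060730)/7) = 3*sqrt(1060730)/7 ≈ 441.39)
t = 1531 (t = 19 + 1512 = 1531)
Y + t = 3*sqrt(1060730)/7 + 1531 = 1531 + 3*sqrt(1060730)/7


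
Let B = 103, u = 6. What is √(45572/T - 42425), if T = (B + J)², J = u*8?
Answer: 9*I*√11941813/151 ≈ 205.97*I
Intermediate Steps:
J = 48 (J = 6*8 = 48)
T = 22801 (T = (103 + 48)² = 151² = 22801)
√(45572/T - 42425) = √(45572/22801 - 42425) = √(-967286853/22801) = 9*I*√11941813/151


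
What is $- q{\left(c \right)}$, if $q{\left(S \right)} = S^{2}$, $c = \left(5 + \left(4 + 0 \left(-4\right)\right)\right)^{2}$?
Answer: $-6561$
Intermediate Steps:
$c = 81$ ($c = \left(5 + \left(4 + 0\right)\right)^{2} = \left(5 + 4\right)^{2} = 9^{2} = 81$)
$- q{\left(c \right)} = - 81^{2} = \left(-1\right) 6561 = -6561$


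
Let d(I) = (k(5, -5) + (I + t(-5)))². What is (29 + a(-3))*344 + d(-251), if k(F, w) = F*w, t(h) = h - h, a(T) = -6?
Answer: 84088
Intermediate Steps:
t(h) = 0
d(I) = (-25 + I)² (d(I) = (5*(-5) + (I + 0))² = (-25 + I)²)
(29 + a(-3))*344 + d(-251) = (29 - 6)*344 + (-25 - 251)² = 23*344 + (-276)² = 7912 + 76176 = 84088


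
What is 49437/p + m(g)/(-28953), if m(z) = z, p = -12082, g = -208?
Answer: -1428836405/349810146 ≈ -4.0846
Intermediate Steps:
49437/p + m(g)/(-28953) = 49437/(-12082) - 208/(-28953) = 49437*(-1/12082) - 208*(-1/28953) = -49437/12082 + 208/28953 = -1428836405/349810146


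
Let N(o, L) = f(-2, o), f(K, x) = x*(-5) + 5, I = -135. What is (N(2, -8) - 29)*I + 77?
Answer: 4667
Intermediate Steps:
f(K, x) = 5 - 5*x (f(K, x) = -5*x + 5 = 5 - 5*x)
N(o, L) = 5 - 5*o
(N(2, -8) - 29)*I + 77 = ((5 - 5*2) - 29)*(-135) + 77 = ((5 - 10) - 29)*(-135) + 77 = (-5 - 29)*(-135) + 77 = -34*(-135) + 77 = 4590 + 77 = 4667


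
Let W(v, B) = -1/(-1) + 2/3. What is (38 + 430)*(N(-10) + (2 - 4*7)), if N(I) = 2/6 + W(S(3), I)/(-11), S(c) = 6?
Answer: -132912/11 ≈ -12083.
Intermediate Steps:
W(v, B) = 5/3 (W(v, B) = -1*(-1) + 2*(⅓) = 1 + ⅔ = 5/3)
N(I) = 2/11 (N(I) = 2/6 + (5/3)/(-11) = 2*(⅙) + (5/3)*(-1/11) = ⅓ - 5/33 = 2/11)
(38 + 430)*(N(-10) + (2 - 4*7)) = (38 + 430)*(2/11 + (2 - 4*7)) = 468*(2/11 + (2 - 28)) = 468*(2/11 - 26) = 468*(-284/11) = -132912/11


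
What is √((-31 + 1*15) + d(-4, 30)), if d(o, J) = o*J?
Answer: 2*I*√34 ≈ 11.662*I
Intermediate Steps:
d(o, J) = J*o
√((-31 + 1*15) + d(-4, 30)) = √((-31 + 1*15) + 30*(-4)) = √((-31 + 15) - 120) = √(-16 - 120) = √(-136) = 2*I*√34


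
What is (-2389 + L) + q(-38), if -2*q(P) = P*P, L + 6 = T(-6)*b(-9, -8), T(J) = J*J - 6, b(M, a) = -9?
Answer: -3387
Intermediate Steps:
T(J) = -6 + J**2 (T(J) = J**2 - 6 = -6 + J**2)
L = -276 (L = -6 + (-6 + (-6)**2)*(-9) = -6 + (-6 + 36)*(-9) = -6 + 30*(-9) = -6 - 270 = -276)
q(P) = -P**2/2 (q(P) = -P*P/2 = -P**2/2)
(-2389 + L) + q(-38) = (-2389 - 276) - 1/2*(-38)**2 = -2665 - 1/2*1444 = -2665 - 722 = -3387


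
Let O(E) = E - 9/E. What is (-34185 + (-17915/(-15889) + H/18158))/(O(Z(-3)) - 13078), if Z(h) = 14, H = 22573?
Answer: 9862114550503/3769312275865 ≈ 2.6164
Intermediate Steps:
(-34185 + (-17915/(-15889) + H/18158))/(O(Z(-3)) - 13078) = (-34185 + (-17915/(-15889) + 22573/18158))/((14 - 9/14) - 13078) = (-34185 + (-17915*(-1/15889) + 22573*(1/18158)))/((14 - 9*1/14) - 13078) = (-34185 + (17915/15889 + 22573/18158))/((14 - 9/14) - 13078) = (-34185 + 683962967/288512462)/(187/14 - 13078) = -9862114550503/(288512462*(-182905/14)) = -9862114550503/288512462*(-14/182905) = 9862114550503/3769312275865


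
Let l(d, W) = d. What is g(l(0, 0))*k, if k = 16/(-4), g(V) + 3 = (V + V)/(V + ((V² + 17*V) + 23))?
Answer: 12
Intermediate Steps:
g(V) = -3 + 2*V/(23 + V² + 18*V) (g(V) = -3 + (V + V)/(V + ((V² + 17*V) + 23)) = -3 + (2*V)/(V + (23 + V² + 17*V)) = -3 + (2*V)/(23 + V² + 18*V) = -3 + 2*V/(23 + V² + 18*V))
k = -4 (k = 16*(-¼) = -4)
g(l(0, 0))*k = ((-69 - 52*0 - 3*0²)/(23 + 0² + 18*0))*(-4) = ((-69 + 0 - 3*0)/(23 + 0 + 0))*(-4) = ((-69 + 0 + 0)/23)*(-4) = ((1/23)*(-69))*(-4) = -3*(-4) = 12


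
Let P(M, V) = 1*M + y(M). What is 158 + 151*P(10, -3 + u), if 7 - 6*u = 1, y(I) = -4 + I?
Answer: 2574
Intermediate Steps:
u = 1 (u = 7/6 - ⅙*1 = 7/6 - ⅙ = 1)
P(M, V) = -4 + 2*M (P(M, V) = 1*M + (-4 + M) = M + (-4 + M) = -4 + 2*M)
158 + 151*P(10, -3 + u) = 158 + 151*(-4 + 2*10) = 158 + 151*(-4 + 20) = 158 + 151*16 = 158 + 2416 = 2574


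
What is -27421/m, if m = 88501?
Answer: -27421/88501 ≈ -0.30984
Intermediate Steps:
-27421/m = -27421/88501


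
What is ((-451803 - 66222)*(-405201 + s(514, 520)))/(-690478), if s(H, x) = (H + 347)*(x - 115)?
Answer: -14633170200/345239 ≈ -42386.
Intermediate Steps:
s(H, x) = (-115 + x)*(347 + H) (s(H, x) = (347 + H)*(-115 + x) = (-115 + x)*(347 + H))
((-451803 - 66222)*(-405201 + s(514, 520)))/(-690478) = ((-451803 - 66222)*(-405201 + (-39905 - 115*514 + 347*520 + 514*520)))/(-690478) = -518025*(-405201 + (-39905 - 59110 + 180440 + 267280))*(-1/690478) = -518025*(-405201 + 348705)*(-1/690478) = -518025*(-56496)*(-1/690478) = 29266340400*(-1/690478) = -14633170200/345239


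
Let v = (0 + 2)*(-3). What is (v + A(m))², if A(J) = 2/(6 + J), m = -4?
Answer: 25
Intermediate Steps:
v = -6 (v = 2*(-3) = -6)
(v + A(m))² = (-6 + 2/(6 - 4))² = (-6 + 2/2)² = (-6 + 2*(½))² = (-6 + 1)² = (-5)² = 25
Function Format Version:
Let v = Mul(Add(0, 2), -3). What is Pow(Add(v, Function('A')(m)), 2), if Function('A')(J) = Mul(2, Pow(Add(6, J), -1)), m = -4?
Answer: 25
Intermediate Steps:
v = -6 (v = Mul(2, -3) = -6)
Pow(Add(v, Function('A')(m)), 2) = Pow(Add(-6, Mul(2, Pow(Add(6, -4), -1))), 2) = Pow(Add(-6, Mul(2, Pow(2, -1))), 2) = Pow(Add(-6, Mul(2, Rational(1, 2))), 2) = Pow(Add(-6, 1), 2) = Pow(-5, 2) = 25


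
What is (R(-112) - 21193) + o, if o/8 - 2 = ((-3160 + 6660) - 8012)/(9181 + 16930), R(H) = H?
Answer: -555913175/26111 ≈ -21290.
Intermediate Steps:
o = 381680/26111 (o = 16 + 8*(((-3160 + 6660) - 8012)/(9181 + 16930)) = 16 + 8*((3500 - 8012)/26111) = 16 + 8*(-4512*1/26111) = 16 + 8*(-4512/26111) = 16 - 36096/26111 = 381680/26111 ≈ 14.618)
(R(-112) - 21193) + o = (-112 - 21193) + 381680/26111 = -21305 + 381680/26111 = -555913175/26111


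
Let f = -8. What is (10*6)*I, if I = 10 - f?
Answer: 1080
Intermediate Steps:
I = 18 (I = 10 - 1*(-8) = 10 + 8 = 18)
(10*6)*I = (10*6)*18 = 60*18 = 1080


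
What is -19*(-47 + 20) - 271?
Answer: 242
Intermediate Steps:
-19*(-47 + 20) - 271 = -19*(-27) - 271 = 513 - 271 = 242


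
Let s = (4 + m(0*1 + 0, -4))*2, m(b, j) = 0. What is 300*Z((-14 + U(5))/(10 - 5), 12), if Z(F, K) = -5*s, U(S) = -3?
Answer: -12000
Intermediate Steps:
s = 8 (s = (4 + 0)*2 = 4*2 = 8)
Z(F, K) = -40 (Z(F, K) = -5*8 = -40)
300*Z((-14 + U(5))/(10 - 5), 12) = 300*(-40) = -12000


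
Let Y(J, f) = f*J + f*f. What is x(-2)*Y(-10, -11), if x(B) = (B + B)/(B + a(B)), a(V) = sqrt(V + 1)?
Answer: 1848/5 + 924*I/5 ≈ 369.6 + 184.8*I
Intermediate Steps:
a(V) = sqrt(1 + V)
Y(J, f) = f**2 + J*f (Y(J, f) = J*f + f**2 = f**2 + J*f)
x(B) = 2*B/(B + sqrt(1 + B)) (x(B) = (B + B)/(B + sqrt(1 + B)) = (2*B)/(B + sqrt(1 + B)) = 2*B/(B + sqrt(1 + B)))
x(-2)*Y(-10, -11) = (2*(-2)/(-2 + sqrt(1 - 2)))*(-11*(-10 - 11)) = (2*(-2)/(-2 + sqrt(-1)))*(-11*(-21)) = (2*(-2)/(-2 + I))*231 = (2*(-2)*((-2 - I)/5))*231 = (8/5 + 4*I/5)*231 = 1848/5 + 924*I/5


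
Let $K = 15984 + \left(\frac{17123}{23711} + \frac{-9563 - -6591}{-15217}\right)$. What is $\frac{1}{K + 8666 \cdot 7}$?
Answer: $\frac{360810287}{27654996287185} \approx 1.3047 \cdot 10^{-5}$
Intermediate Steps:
$K = \frac{5767522657191}{360810287}$ ($K = 15984 + \left(17123 \cdot \frac{1}{23711} + \left(-9563 + 6591\right) \left(- \frac{1}{15217}\right)\right) = 15984 + \left(\frac{17123}{23711} - - \frac{2972}{15217}\right) = 15984 + \left(\frac{17123}{23711} + \frac{2972}{15217}\right) = 15984 + \frac{331029783}{360810287} = \frac{5767522657191}{360810287} \approx 15985.0$)
$\frac{1}{K + 8666 \cdot 7} = \frac{1}{\frac{5767522657191}{360810287} + 8666 \cdot 7} = \frac{1}{\frac{5767522657191}{360810287} + 60662} = \frac{1}{\frac{27654996287185}{360810287}} = \frac{360810287}{27654996287185}$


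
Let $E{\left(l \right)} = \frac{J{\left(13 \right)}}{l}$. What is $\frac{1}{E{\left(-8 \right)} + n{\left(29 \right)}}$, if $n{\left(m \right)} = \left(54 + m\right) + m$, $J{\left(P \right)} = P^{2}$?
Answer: $\frac{8}{727} \approx 0.011004$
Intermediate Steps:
$n{\left(m \right)} = 54 + 2 m$
$E{\left(l \right)} = \frac{169}{l}$ ($E{\left(l \right)} = \frac{13^{2}}{l} = \frac{169}{l}$)
$\frac{1}{E{\left(-8 \right)} + n{\left(29 \right)}} = \frac{1}{\frac{169}{-8} + \left(54 + 2 \cdot 29\right)} = \frac{1}{169 \left(- \frac{1}{8}\right) + \left(54 + 58\right)} = \frac{1}{- \frac{169}{8} + 112} = \frac{1}{\frac{727}{8}} = \frac{8}{727}$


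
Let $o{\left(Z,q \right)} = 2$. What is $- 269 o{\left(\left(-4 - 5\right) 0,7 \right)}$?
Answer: $-538$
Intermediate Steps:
$- 269 o{\left(\left(-4 - 5\right) 0,7 \right)} = \left(-269\right) 2 = -538$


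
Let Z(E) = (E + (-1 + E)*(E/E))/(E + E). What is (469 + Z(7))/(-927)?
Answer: -731/1442 ≈ -0.50694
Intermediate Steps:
Z(E) = (-1 + 2*E)/(2*E) (Z(E) = (E + (-1 + E)*1)/((2*E)) = (E + (-1 + E))*(1/(2*E)) = (-1 + 2*E)*(1/(2*E)) = (-1 + 2*E)/(2*E))
(469 + Z(7))/(-927) = (469 + (-½ + 7)/7)/(-927) = (469 + (⅐)*(13/2))*(-1/927) = (469 + 13/14)*(-1/927) = (6579/14)*(-1/927) = -731/1442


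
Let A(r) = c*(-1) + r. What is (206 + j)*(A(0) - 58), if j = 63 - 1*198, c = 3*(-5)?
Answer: -3053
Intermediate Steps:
c = -15
A(r) = 15 + r (A(r) = -15*(-1) + r = 15 + r)
j = -135 (j = 63 - 198 = -135)
(206 + j)*(A(0) - 58) = (206 - 135)*((15 + 0) - 58) = 71*(15 - 58) = 71*(-43) = -3053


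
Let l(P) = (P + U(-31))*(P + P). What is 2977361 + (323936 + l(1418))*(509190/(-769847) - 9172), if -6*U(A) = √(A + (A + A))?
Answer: -30682836343711849/769847 + 10013272049332*I*√93/2309541 ≈ -3.9856e+10 + 4.1811e+7*I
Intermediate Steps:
U(A) = -√3*√A/6 (U(A) = -√(A + (A + A))/6 = -√(A + 2*A)/6 = -√3*√A/6)
l(P) = 2*P*(P - I*√93/6) (l(P) = (P - √3*√(-31)/6)*(P + P) = (P - √3*I*√31/6)*(2*P) = (P - I*√93/6)*(2*P) = 2*P*(P - I*√93/6))
2977361 + (323936 + l(1418))*(509190/(-769847) - 9172) = 2977361 + (323936 + (⅓)*1418*(6*1418 - I*√93))*(509190/(-769847) - 9172) = 2977361 + (323936 + (⅓)*1418*(8508 - I*√93))*(509190*(-1/769847) - 9172) = 2977361 + (323936 + (4021448 - 1418*I*√93/3))*(-509190/769847 - 9172) = 2977361 + (4345384 - 1418*I*√93/3)*(-7061545874/769847) = 2977361 + (-30685128456145616/769847 + 10013272049332*I*√93/2309541) = -30682836343711849/769847 + 10013272049332*I*√93/2309541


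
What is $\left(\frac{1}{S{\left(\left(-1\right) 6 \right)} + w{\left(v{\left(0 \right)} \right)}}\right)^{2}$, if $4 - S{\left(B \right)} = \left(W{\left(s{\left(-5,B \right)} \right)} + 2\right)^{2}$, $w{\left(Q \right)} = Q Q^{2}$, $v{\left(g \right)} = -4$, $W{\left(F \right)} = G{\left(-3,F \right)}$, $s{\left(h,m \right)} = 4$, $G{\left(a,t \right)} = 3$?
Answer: $\frac{1}{7225} \approx 0.00013841$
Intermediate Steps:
$W{\left(F \right)} = 3$
$w{\left(Q \right)} = Q^{3}$
$S{\left(B \right)} = -21$ ($S{\left(B \right)} = 4 - \left(3 + 2\right)^{2} = 4 - 5^{2} = 4 - 25 = -21$)
$\left(\frac{1}{S{\left(\left(-1\right) 6 \right)} + w{\left(v{\left(0 \right)} \right)}}\right)^{2} = \left(\frac{1}{-21 + \left(-4\right)^{3}}\right)^{2} = \left(\frac{1}{-21 - 64}\right)^{2} = \left(\frac{1}{-85}\right)^{2} = \left(- \frac{1}{85}\right)^{2} = \frac{1}{7225}$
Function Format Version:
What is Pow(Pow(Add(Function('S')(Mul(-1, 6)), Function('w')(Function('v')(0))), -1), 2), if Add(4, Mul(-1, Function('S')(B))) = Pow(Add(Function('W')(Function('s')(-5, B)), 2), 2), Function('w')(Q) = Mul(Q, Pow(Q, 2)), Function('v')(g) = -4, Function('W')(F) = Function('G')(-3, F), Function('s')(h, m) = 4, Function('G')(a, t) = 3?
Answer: Rational(1, 7225) ≈ 0.00013841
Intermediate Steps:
Function('W')(F) = 3
Function('w')(Q) = Pow(Q, 3)
Function('S')(B) = -21 (Function('S')(B) = Add(4, Mul(-1, Pow(Add(3, 2), 2))) = Add(4, Mul(-1, Pow(5, 2))) = Add(4, Mul(-1, 25)) = Add(4, -25) = -21)
Pow(Pow(Add(Function('S')(Mul(-1, 6)), Function('w')(Function('v')(0))), -1), 2) = Pow(Pow(Add(-21, Pow(-4, 3)), -1), 2) = Pow(Pow(Add(-21, -64), -1), 2) = Pow(Pow(-85, -1), 2) = Pow(Rational(-1, 85), 2) = Rational(1, 7225)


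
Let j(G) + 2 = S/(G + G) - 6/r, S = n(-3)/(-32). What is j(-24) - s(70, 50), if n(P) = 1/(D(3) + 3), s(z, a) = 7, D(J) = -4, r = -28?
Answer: -94471/10752 ≈ -8.7864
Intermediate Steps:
n(P) = -1 (n(P) = 1/(-4 + 3) = 1/(-1) = -1)
S = 1/32 (S = -1/(-32) = -1*(-1/32) = 1/32 ≈ 0.031250)
j(G) = -25/14 + 1/(64*G) (j(G) = -2 + (1/(32*(G + G)) - 6/(-28)) = -2 + (1/(32*((2*G))) - 6*(-1/28)) = -2 + ((1/(2*G))/32 + 3/14) = -2 + (1/(64*G) + 3/14) = -2 + (3/14 + 1/(64*G)) = -25/14 + 1/(64*G))
j(-24) - s(70, 50) = (1/448)*(7 - 800*(-24))/(-24) - 1*7 = (1/448)*(-1/24)*(7 + 19200) - 7 = (1/448)*(-1/24)*19207 - 7 = -19207/10752 - 7 = -94471/10752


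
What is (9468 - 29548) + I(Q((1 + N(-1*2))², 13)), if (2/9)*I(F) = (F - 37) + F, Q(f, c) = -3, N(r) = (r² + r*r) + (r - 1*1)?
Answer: -40547/2 ≈ -20274.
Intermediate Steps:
N(r) = -1 + r + 2*r² (N(r) = (r² + r²) + (r - 1) = 2*r² + (-1 + r) = -1 + r + 2*r²)
I(F) = -333/2 + 9*F (I(F) = 9*((F - 37) + F)/2 = 9*((-37 + F) + F)/2 = 9*(-37 + 2*F)/2 = -333/2 + 9*F)
(9468 - 29548) + I(Q((1 + N(-1*2))², 13)) = (9468 - 29548) + (-333/2 + 9*(-3)) = -20080 + (-333/2 - 27) = -20080 - 387/2 = -40547/2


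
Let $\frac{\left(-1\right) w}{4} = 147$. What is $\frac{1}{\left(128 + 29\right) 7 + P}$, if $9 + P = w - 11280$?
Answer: $- \frac{1}{10778} \approx -9.2782 \cdot 10^{-5}$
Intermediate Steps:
$w = -588$ ($w = \left(-4\right) 147 = -588$)
$P = -11877$ ($P = -9 - 11868 = -11877$)
$\frac{1}{\left(128 + 29\right) 7 + P} = \frac{1}{\left(128 + 29\right) 7 - 11877} = \frac{1}{157 \cdot 7 - 11877} = \frac{1}{1099 - 11877} = \frac{1}{-10778} = - \frac{1}{10778}$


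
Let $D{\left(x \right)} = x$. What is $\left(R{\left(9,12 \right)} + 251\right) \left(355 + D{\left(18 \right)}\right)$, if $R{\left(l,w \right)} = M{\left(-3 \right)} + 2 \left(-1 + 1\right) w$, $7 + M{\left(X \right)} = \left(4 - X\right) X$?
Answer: $83179$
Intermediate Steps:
$M{\left(X \right)} = -7 + X \left(4 - X\right)$ ($M{\left(X \right)} = -7 + \left(4 - X\right) X = -7 + X \left(4 - X\right)$)
$R{\left(l,w \right)} = -28$ ($R{\left(l,w \right)} = \left(-7 - \left(-3\right)^{2} + 4 \left(-3\right)\right) + 2 \left(-1 + 1\right) w = \left(-7 - 9 - 12\right) + 2 \cdot 0 w = \left(-7 - 9 - 12\right) + 2 \cdot 0 = -28 + 0 = -28$)
$\left(R{\left(9,12 \right)} + 251\right) \left(355 + D{\left(18 \right)}\right) = \left(-28 + 251\right) \left(355 + 18\right) = 223 \cdot 373 = 83179$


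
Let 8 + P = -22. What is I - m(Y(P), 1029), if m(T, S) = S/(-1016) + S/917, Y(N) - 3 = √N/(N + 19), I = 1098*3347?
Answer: 489128584023/133096 ≈ 3.6750e+6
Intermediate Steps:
P = -30 (P = -8 - 22 = -30)
I = 3675006
Y(N) = 3 + √N/(19 + N) (Y(N) = 3 + √N/(N + 19) = 3 + √N/(19 + N))
m(T, S) = 99*S/931672 (m(T, S) = S*(-1/1016) + S*(1/917) = -S/1016 + S/917 = 99*S/931672)
I - m(Y(P), 1029) = 3675006 - 99*1029/931672 = 3675006 - 1*14553/133096 = 3675006 - 14553/133096 = 489128584023/133096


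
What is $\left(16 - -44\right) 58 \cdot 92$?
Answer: $320160$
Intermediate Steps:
$\left(16 - -44\right) 58 \cdot 92 = \left(16 + 44\right) 58 \cdot 92 = 60 \cdot 58 \cdot 92 = 3480 \cdot 92 = 320160$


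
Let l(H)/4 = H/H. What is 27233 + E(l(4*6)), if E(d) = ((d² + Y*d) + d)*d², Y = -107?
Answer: 20705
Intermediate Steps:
l(H) = 4 (l(H) = 4*(H/H) = 4*1 = 4)
E(d) = d²*(d² - 106*d) (E(d) = ((d² - 107*d) + d)*d² = (d² - 106*d)*d² = d²*(d² - 106*d))
27233 + E(l(4*6)) = 27233 + 4³*(-106 + 4) = 27233 + 64*(-102) = 27233 - 6528 = 20705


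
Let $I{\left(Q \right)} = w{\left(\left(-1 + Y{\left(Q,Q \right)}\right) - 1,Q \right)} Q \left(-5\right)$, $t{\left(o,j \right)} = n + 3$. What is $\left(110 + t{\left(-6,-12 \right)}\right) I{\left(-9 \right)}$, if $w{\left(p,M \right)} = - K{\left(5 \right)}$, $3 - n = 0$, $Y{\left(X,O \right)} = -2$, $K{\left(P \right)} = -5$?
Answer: $26100$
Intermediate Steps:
$n = 3$ ($n = 3 - 0 = 3 + 0 = 3$)
$w{\left(p,M \right)} = 5$ ($w{\left(p,M \right)} = \left(-1\right) \left(-5\right) = 5$)
$t{\left(o,j \right)} = 6$ ($t{\left(o,j \right)} = 3 + 3 = 6$)
$I{\left(Q \right)} = - 25 Q$ ($I{\left(Q \right)} = 5 Q \left(-5\right) = - 25 Q$)
$\left(110 + t{\left(-6,-12 \right)}\right) I{\left(-9 \right)} = \left(110 + 6\right) \left(\left(-25\right) \left(-9\right)\right) = 116 \cdot 225 = 26100$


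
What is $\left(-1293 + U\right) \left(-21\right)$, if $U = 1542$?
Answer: $-5229$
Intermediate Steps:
$\left(-1293 + U\right) \left(-21\right) = \left(-1293 + 1542\right) \left(-21\right) = 249 \left(-21\right) = -5229$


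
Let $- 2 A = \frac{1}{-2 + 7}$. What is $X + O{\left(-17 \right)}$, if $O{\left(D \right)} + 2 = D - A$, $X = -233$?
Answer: $- \frac{2519}{10} \approx -251.9$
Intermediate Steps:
$A = - \frac{1}{10}$ ($A = - \frac{1}{2 \left(-2 + 7\right)} = - \frac{1}{2 \cdot 5} = \left(- \frac{1}{2}\right) \frac{1}{5} = - \frac{1}{10} \approx -0.1$)
$O{\left(D \right)} = - \frac{19}{10} + D$ ($O{\left(D \right)} = -2 + \left(D - - \frac{1}{10}\right) = -2 + \left(D + \frac{1}{10}\right) = -2 + \left(\frac{1}{10} + D\right) = - \frac{19}{10} + D$)
$X + O{\left(-17 \right)} = -233 - \frac{189}{10} = - \frac{2519}{10}$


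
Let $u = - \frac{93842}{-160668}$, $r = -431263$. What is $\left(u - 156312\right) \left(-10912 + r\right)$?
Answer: $\frac{5552445105079225}{80334} \approx 6.9117 \cdot 10^{10}$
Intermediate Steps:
$u = \frac{46921}{80334}$ ($u = \left(-93842\right) \left(- \frac{1}{160668}\right) = \frac{46921}{80334} \approx 0.58407$)
$\left(u - 156312\right) \left(-10912 + r\right) = \left(\frac{46921}{80334} - 156312\right) \left(-10912 - 431263\right) = \left(- \frac{12557121287}{80334}\right) \left(-442175\right) = \frac{5552445105079225}{80334}$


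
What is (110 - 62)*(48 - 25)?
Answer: 1104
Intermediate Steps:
(110 - 62)*(48 - 25) = 48*23 = 1104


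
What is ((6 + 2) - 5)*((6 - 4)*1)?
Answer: 6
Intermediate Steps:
((6 + 2) - 5)*((6 - 4)*1) = (8 - 5)*(2*1) = 3*2 = 6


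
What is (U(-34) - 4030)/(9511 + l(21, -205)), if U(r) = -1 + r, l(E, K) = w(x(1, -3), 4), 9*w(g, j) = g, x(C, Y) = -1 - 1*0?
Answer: -36585/85598 ≈ -0.42740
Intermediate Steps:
x(C, Y) = -1 (x(C, Y) = -1 + 0 = -1)
w(g, j) = g/9
l(E, K) = -⅑ (l(E, K) = (⅑)*(-1) = -⅑)
(U(-34) - 4030)/(9511 + l(21, -205)) = ((-1 - 34) - 4030)/(9511 - ⅑) = (-35 - 4030)/(85598/9) = -4065*9/85598 = -36585/85598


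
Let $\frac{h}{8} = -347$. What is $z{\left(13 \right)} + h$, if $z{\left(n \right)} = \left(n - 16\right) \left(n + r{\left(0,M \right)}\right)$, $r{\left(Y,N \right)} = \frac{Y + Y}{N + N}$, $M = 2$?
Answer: $-2815$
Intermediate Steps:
$h = -2776$ ($h = 8 \left(-347\right) = -2776$)
$r{\left(Y,N \right)} = \frac{Y}{N}$ ($r{\left(Y,N \right)} = \frac{2 Y}{2 N} = 2 Y \frac{1}{2 N} = \frac{Y}{N}$)
$z{\left(n \right)} = n \left(-16 + n\right)$ ($z{\left(n \right)} = \left(n - 16\right) \left(n + \frac{0}{2}\right) = \left(-16 + n\right) \left(n + 0 \cdot \frac{1}{2}\right) = \left(-16 + n\right) \left(n + 0\right) = \left(-16 + n\right) n = n \left(-16 + n\right)$)
$z{\left(13 \right)} + h = 13 \left(-16 + 13\right) - 2776 = 13 \left(-3\right) - 2776 = -39 - 2776 = -2815$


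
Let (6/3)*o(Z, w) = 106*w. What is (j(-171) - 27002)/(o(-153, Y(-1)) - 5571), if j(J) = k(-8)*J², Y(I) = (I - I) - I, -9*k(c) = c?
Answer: 505/2759 ≈ 0.18304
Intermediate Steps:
k(c) = -c/9
Y(I) = -I (Y(I) = 0 - I = -I)
j(J) = 8*J²/9 (j(J) = (-⅑*(-8))*J² = 8*J²/9)
o(Z, w) = 53*w (o(Z, w) = (106*w)/2 = 53*w)
(j(-171) - 27002)/(o(-153, Y(-1)) - 5571) = ((8/9)*(-171)² - 27002)/(53*(-1*(-1)) - 5571) = ((8/9)*29241 - 27002)/(53*1 - 5571) = (25992 - 27002)/(53 - 5571) = -1010/(-5518) = -1010*(-1/5518) = 505/2759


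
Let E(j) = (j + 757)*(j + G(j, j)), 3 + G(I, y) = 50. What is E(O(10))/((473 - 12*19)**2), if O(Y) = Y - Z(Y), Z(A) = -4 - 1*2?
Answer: 6957/8575 ≈ 0.81131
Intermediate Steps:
G(I, y) = 47 (G(I, y) = -3 + 50 = 47)
Z(A) = -6 (Z(A) = -4 - 2 = -6)
O(Y) = 6 + Y (O(Y) = Y - 1*(-6) = Y + 6 = 6 + Y)
E(j) = (47 + j)*(757 + j) (E(j) = (j + 757)*(j + 47) = (757 + j)*(47 + j) = (47 + j)*(757 + j))
E(O(10))/((473 - 12*19)**2) = (35579 + (6 + 10)**2 + 804*(6 + 10))/((473 - 12*19)**2) = (35579 + 16**2 + 804*16)/((473 - 228)**2) = (35579 + 256 + 12864)/(245**2) = 48699/60025 = 48699*(1/60025) = 6957/8575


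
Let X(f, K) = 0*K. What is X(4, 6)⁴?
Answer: 0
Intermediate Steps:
X(f, K) = 0
X(4, 6)⁴ = 0⁴ = 0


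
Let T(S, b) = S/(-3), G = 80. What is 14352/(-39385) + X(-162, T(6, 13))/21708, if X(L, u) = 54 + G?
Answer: -2285639/6380370 ≈ -0.35823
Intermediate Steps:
T(S, b) = -S/3 (T(S, b) = S*(-⅓) = -S/3)
X(L, u) = 134 (X(L, u) = 54 + 80 = 134)
14352/(-39385) + X(-162, T(6, 13))/21708 = 14352/(-39385) + 134/21708 = 14352*(-1/39385) + 134*(1/21708) = -14352/39385 + 1/162 = -2285639/6380370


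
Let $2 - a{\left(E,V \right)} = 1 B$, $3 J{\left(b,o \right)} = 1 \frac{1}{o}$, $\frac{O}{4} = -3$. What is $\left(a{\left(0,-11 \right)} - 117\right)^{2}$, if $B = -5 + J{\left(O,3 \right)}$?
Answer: $\frac{982081}{81} \approx 12124.0$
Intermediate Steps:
$O = -12$ ($O = 4 \left(-3\right) = -12$)
$J{\left(b,o \right)} = \frac{1}{3 o}$ ($J{\left(b,o \right)} = \frac{1 \frac{1}{o}}{3} = \frac{1}{3 o}$)
$B = - \frac{44}{9}$ ($B = -5 + \frac{1}{3 \cdot 3} = -5 + \frac{1}{3} \cdot \frac{1}{3} = -5 + \frac{1}{9} = - \frac{44}{9} \approx -4.8889$)
$a{\left(E,V \right)} = \frac{62}{9}$ ($a{\left(E,V \right)} = 2 - 1 \left(- \frac{44}{9}\right) = 2 - - \frac{44}{9} = 2 + \frac{44}{9} = \frac{62}{9}$)
$\left(a{\left(0,-11 \right)} - 117\right)^{2} = \left(\frac{62}{9} - 117\right)^{2} = \left(- \frac{991}{9}\right)^{2} = \frac{982081}{81}$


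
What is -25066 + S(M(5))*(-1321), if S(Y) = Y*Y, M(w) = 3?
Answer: -36955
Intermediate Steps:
S(Y) = Y²
-25066 + S(M(5))*(-1321) = -25066 + 3²*(-1321) = -25066 + 9*(-1321) = -25066 - 11889 = -36955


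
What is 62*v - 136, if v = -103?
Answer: -6522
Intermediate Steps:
62*v - 136 = 62*(-103) - 136 = -6386 - 136 = -6522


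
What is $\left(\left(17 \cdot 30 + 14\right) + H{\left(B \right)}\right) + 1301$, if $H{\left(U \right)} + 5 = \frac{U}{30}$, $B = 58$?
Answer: $\frac{27329}{15} \approx 1821.9$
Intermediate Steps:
$H{\left(U \right)} = -5 + \frac{U}{30}$
$\left(\left(17 \cdot 30 + 14\right) + H{\left(B \right)}\right) + 1301 = \left(\left(17 \cdot 30 + 14\right) + \left(-5 + \frac{1}{30} \cdot 58\right)\right) + 1301 = \left(\left(510 + 14\right) + \left(-5 + \frac{29}{15}\right)\right) + 1301 = \left(524 - \frac{46}{15}\right) + 1301 = \frac{7814}{15} + 1301 = \frac{27329}{15}$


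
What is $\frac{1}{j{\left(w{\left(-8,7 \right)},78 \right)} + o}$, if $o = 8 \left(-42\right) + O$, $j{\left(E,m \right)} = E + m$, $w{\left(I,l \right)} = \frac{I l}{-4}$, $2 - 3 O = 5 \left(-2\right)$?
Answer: $- \frac{1}{240} \approx -0.0041667$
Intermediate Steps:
$O = 4$ ($O = \frac{2}{3} - \frac{5 \left(-2\right)}{3} = \frac{2}{3} - - \frac{10}{3} = \frac{2}{3} + \frac{10}{3} = 4$)
$w{\left(I,l \right)} = - \frac{I l}{4}$ ($w{\left(I,l \right)} = I l \left(- \frac{1}{4}\right) = - \frac{I l}{4}$)
$o = -332$ ($o = 8 \left(-42\right) + 4 = -336 + 4 = -332$)
$\frac{1}{j{\left(w{\left(-8,7 \right)},78 \right)} + o} = \frac{1}{\left(\left(- \frac{1}{4}\right) \left(-8\right) 7 + 78\right) - 332} = \frac{1}{\left(14 + 78\right) - 332} = \frac{1}{92 - 332} = \frac{1}{-240} = - \frac{1}{240}$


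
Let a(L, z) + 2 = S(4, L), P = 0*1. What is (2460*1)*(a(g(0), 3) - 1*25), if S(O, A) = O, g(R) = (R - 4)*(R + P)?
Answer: -56580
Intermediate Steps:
P = 0
g(R) = R*(-4 + R) (g(R) = (R - 4)*(R + 0) = (-4 + R)*R = R*(-4 + R))
a(L, z) = 2 (a(L, z) = -2 + 4 = 2)
(2460*1)*(a(g(0), 3) - 1*25) = (2460*1)*(2 - 1*25) = 2460*(2 - 25) = 2460*(-23) = -56580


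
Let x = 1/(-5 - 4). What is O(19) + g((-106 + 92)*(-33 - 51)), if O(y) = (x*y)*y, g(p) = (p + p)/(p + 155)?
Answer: -459323/11979 ≈ -38.344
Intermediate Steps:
g(p) = 2*p/(155 + p) (g(p) = (2*p)/(155 + p) = 2*p/(155 + p))
x = -⅑ (x = 1/(-9) = -⅑ ≈ -0.11111)
O(y) = -y²/9 (O(y) = (-y/9)*y = -y²/9)
O(19) + g((-106 + 92)*(-33 - 51)) = -⅑*19² + 2*((-106 + 92)*(-33 - 51))/(155 + (-106 + 92)*(-33 - 51)) = -⅑*361 + 2*(-14*(-84))/(155 - 14*(-84)) = -361/9 + 2*1176/(155 + 1176) = -361/9 + 2*1176/1331 = -361/9 + 2*1176*(1/1331) = -361/9 + 2352/1331 = -459323/11979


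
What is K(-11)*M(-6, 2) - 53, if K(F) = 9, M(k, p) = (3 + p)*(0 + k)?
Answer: -323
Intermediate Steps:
M(k, p) = k*(3 + p) (M(k, p) = (3 + p)*k = k*(3 + p))
K(-11)*M(-6, 2) - 53 = 9*(-6*(3 + 2)) - 53 = 9*(-6*5) - 53 = 9*(-30) - 53 = -270 - 53 = -323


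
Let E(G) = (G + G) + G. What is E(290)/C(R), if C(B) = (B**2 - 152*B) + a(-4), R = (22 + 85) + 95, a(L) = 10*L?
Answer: 87/1006 ≈ 0.086481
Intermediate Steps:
R = 202 (R = 107 + 95 = 202)
C(B) = -40 + B**2 - 152*B (C(B) = (B**2 - 152*B) + 10*(-4) = (B**2 - 152*B) - 40 = -40 + B**2 - 152*B)
E(G) = 3*G (E(G) = 2*G + G = 3*G)
E(290)/C(R) = (3*290)/(-40 + 202**2 - 152*202) = 870/(-40 + 40804 - 30704) = 870/10060 = 870*(1/10060) = 87/1006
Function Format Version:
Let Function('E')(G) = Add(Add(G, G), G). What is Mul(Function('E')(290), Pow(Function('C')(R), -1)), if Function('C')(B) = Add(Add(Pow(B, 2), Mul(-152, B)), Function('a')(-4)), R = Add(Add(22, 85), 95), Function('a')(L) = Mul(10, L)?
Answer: Rational(87, 1006) ≈ 0.086481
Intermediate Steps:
R = 202 (R = Add(107, 95) = 202)
Function('C')(B) = Add(-40, Pow(B, 2), Mul(-152, B)) (Function('C')(B) = Add(Add(Pow(B, 2), Mul(-152, B)), Mul(10, -4)) = Add(Add(Pow(B, 2), Mul(-152, B)), -40) = Add(-40, Pow(B, 2), Mul(-152, B)))
Function('E')(G) = Mul(3, G) (Function('E')(G) = Add(Mul(2, G), G) = Mul(3, G))
Mul(Function('E')(290), Pow(Function('C')(R), -1)) = Mul(Mul(3, 290), Pow(Add(-40, Pow(202, 2), Mul(-152, 202)), -1)) = Mul(870, Pow(Add(-40, 40804, -30704), -1)) = Mul(870, Pow(10060, -1)) = Mul(870, Rational(1, 10060)) = Rational(87, 1006)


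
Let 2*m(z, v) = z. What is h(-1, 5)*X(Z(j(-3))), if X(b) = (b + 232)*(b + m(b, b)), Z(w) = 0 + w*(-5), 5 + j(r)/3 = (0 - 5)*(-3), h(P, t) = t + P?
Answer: -73800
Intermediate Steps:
m(z, v) = z/2
h(P, t) = P + t
j(r) = 30 (j(r) = -15 + 3*((0 - 5)*(-3)) = -15 + 3*(-5*(-3)) = -15 + 3*15 = -15 + 45 = 30)
Z(w) = -5*w (Z(w) = 0 - 5*w = -5*w)
X(b) = 3*b*(232 + b)/2 (X(b) = (b + 232)*(b + b/2) = (232 + b)*(3*b/2) = 3*b*(232 + b)/2)
h(-1, 5)*X(Z(j(-3))) = (-1 + 5)*(3*(-5*30)*(232 - 5*30)/2) = 4*((3/2)*(-150)*(232 - 150)) = 4*((3/2)*(-150)*82) = 4*(-18450) = -73800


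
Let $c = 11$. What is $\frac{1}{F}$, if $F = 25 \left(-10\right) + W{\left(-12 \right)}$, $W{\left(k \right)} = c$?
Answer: $- \frac{1}{239} \approx -0.0041841$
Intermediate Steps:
$W{\left(k \right)} = 11$
$F = -239$ ($F = 25 \left(-10\right) + 11 = -250 + 11 = -239$)
$\frac{1}{F} = \frac{1}{-239} = - \frac{1}{239}$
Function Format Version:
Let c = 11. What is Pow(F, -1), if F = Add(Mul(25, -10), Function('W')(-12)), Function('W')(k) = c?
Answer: Rational(-1, 239) ≈ -0.0041841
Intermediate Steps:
Function('W')(k) = 11
F = -239 (F = Add(Mul(25, -10), 11) = Add(-250, 11) = -239)
Pow(F, -1) = Pow(-239, -1) = Rational(-1, 239)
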